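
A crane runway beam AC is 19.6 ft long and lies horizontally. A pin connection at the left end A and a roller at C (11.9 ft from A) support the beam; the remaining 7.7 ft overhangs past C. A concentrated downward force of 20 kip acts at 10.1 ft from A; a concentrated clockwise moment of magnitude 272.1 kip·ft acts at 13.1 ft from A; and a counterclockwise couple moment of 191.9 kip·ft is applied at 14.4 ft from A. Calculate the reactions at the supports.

Moments about A: C_y·11.9 − 20·10.1 − 272.1 + 191.9 = 0 → C_y = 282.2/11.9 = 23.7143 ≈ 23.71 kip.
ΣF_y = 0: A_y + 23.7143 − 20 = 0 → A_y = -3.714 kip.
ΣF_x = 0: no horizontal applied forces, so A_x = 0.

A_x = 0, A_y = -3.714 kip, C_y = 23.71 kip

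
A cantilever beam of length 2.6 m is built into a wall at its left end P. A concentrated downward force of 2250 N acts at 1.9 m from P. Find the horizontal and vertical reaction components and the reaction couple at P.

ΣF_x = 0: P_x = 0.
ΣF_y = 0: P_y − 2250 = 0 → P_y = 2250 N.
ΣM about P: M_P − 2250·1.9 = 0 → M_P = 4275 N·m.

P_x = 0, P_y = 2250 N, M_P = 4275 N·m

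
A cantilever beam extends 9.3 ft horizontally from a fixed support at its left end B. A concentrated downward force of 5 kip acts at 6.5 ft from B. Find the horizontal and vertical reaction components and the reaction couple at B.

ΣF_x = 0: B_x = 0.
ΣF_y = 0: B_y − 5 = 0 → B_y = 5.000 kip.
ΣM about B: M_B − 5·6.5 = 0 → M_B = 32.50 kip·ft.

B_x = 0, B_y = 5.000 kip, M_B = 32.50 kip·ft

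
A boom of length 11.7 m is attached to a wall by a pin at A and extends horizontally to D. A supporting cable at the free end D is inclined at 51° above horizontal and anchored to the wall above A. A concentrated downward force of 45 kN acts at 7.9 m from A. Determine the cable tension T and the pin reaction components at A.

ΣM about A: T·sin51°·11.7 − 45·7.9 = 0 → T = 355.5/(11.7·0.777146) = 39.0977 ≈ 39.10 kN.
ΣF_x = 0: A_x − T·cos51° = 0 → A_x = 39.0977 × 0.62932 = 24.60 kN.
ΣF_y = 0: A_y + T·sin51° − 45 = 0 → A_y = 45 − 39.0977 × 0.777146 = 14.62 kN.

T = 39.10 kN, A_x = 24.60 kN, A_y = 14.62 kN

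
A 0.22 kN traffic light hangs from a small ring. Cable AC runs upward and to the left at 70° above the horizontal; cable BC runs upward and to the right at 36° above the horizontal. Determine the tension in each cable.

T_AC = 0.1852 kN, T_BC = 0.07828 kN

ΣF_x = 0: −T_AC·cos70° + T_BC·cos36° = 0 → T_BC = 0.42276·T_AC.
ΣF_y = 0: T_AC·sin70° + T_BC·sin36° = 0.22.
Substitute: T_AC·(0.939693 + 0.42276·0.587785) = 0.22 → T_AC = 0.185156 ≈ 0.1852 kN.
Then T_BC = 0.42276 × 0.185156 = 0.07828 kN.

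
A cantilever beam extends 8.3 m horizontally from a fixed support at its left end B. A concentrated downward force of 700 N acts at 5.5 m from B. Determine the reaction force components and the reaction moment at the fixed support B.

B_x = 0, B_y = 700.0 N, M_B = 3850 N·m

ΣF_x = 0: B_x = 0.
ΣF_y = 0: B_y − 700 = 0 → B_y = 700.0 N.
ΣM about B: M_B − 700·5.5 = 0 → M_B = 3850 N·m.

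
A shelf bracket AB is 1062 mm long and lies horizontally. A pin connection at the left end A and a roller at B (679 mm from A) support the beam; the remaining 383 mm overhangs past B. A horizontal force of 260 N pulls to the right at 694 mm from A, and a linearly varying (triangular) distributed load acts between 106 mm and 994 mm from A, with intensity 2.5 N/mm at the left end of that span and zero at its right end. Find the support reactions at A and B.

Resultant of the triangular load: ½ × 2.5 × 888 = 1110 N, acting at 402 mm from A (one-third of the span from the peak).
Moments about A: B_y·679 − (½·2.5·888)·402 = 0 → B_y = 446220/679 = 657.172 ≈ 657.2 N.
ΣF_y = 0: A_y + 657.172 − ½·2.5·888 = 0 → A_y = 452.8 N.
ΣF_x = 0: A_x + 260 = 0 → A_x = -260.0 N.

A_x = -260.0 N, A_y = 452.8 N, B_y = 657.2 N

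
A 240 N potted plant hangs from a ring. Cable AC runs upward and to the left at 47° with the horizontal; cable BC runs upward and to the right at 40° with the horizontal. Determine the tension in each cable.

ΣF_x = 0: −T_AC·cos47° + T_BC·cos40° = 0 → T_BC = 0.890286·T_AC.
ΣF_y = 0: T_AC·sin47° + T_BC·sin40° = 240.
Substitute: T_AC·(0.731354 + 0.890286·0.642788) = 240 → T_AC = 184.103 ≈ 184.1 N.
Then T_BC = 0.890286 × 184.103 = 163.9 N.

T_AC = 184.1 N, T_BC = 163.9 N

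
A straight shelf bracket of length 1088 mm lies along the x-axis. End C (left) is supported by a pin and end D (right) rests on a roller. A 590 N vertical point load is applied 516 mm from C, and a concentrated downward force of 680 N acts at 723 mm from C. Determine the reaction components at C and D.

Moments about C: D_y·1088 − 590·516 − 680·723 = 0 → D_y = 796080/1088 = 731.691 ≈ 731.7 N.
ΣF_y = 0: C_y + 731.691 − 590 − 680 = 0 → C_y = 538.3 N.
ΣF_x = 0: no horizontal applied forces, so C_x = 0.

C_x = 0, C_y = 538.3 N, D_y = 731.7 N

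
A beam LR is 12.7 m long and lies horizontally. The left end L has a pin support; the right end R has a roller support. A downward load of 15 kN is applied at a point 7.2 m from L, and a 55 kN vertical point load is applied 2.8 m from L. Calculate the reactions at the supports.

ΣM about L: R_y·12.7 − 15·7.2 − 55·2.8 = 0 → R_y = 262/12.7 = 20.6299 ≈ 20.63 kN.
ΣF_y = 0: L_y + 20.6299 − 15 − 55 = 0 → L_y = 49.37 kN.
ΣF_x = 0: no horizontal applied forces, so L_x = 0.

L_x = 0, L_y = 49.37 kN, R_y = 20.63 kN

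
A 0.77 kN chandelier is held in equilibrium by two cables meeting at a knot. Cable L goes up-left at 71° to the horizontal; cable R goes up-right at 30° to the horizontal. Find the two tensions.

ΣF_x = 0: −T_L·cos71° + T_R·cos30° = 0 → T_R = 0.375934·T_L.
ΣF_y = 0: T_L·sin71° + T_R·sin30° = 0.77.
Substitute: T_L·(0.945519 + 0.375934·0.5) = 0.77 → T_L = 0.67932 ≈ 0.6793 kN.
Then T_R = 0.375934 × 0.67932 = 0.2554 kN.

T_L = 0.6793 kN, T_R = 0.2554 kN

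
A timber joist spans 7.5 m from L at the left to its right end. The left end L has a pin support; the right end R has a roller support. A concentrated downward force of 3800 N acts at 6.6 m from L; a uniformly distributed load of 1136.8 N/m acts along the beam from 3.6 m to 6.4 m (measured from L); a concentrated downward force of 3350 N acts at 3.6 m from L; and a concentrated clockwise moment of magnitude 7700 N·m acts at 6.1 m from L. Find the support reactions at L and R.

L_x = 0, L_y = 2232 N, R_y = 8101 N

Resultant of the distributed load: 1136.8 × 2.8 = 3183.04 N at 5 m from L.
Moments about L: R_y·7.5 − 3800·6.6 − (1136.8·2.8)·5 − 3350·3.6 − 7700 = 0 → R_y = 60755.2/7.5 = 8100.69 ≈ 8101 N.
ΣF_y = 0: L_y + 8100.69 − 3800 − 1136.8·2.8 − 3350 = 0 → L_y = 2232 N.
ΣF_x = 0: no horizontal applied forces, so L_x = 0.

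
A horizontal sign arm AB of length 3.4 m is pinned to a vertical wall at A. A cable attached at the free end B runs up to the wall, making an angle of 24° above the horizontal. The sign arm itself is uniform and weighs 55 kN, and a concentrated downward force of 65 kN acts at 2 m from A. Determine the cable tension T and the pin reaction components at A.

T = 161.6 kN, A_x = 147.6 kN, A_y = 54.26 kN

ΣM about A: T·sin24°·3.4 − 55·1.7 − 65·2 = 0 → T = 223.5/(3.4·0.406737) = 161.616 ≈ 161.6 kN.
ΣF_x = 0: A_x − T·cos24° = 0 → A_x = 161.616 × 0.913545 = 147.6 kN.
ΣF_y = 0: A_y + T·sin24° − 55 − 65 = 0 → A_y = 120 − 161.616 × 0.406737 = 54.26 kN.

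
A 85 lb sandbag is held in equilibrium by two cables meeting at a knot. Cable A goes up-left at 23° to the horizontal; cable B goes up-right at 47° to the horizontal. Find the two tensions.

ΣF_x = 0: −T_A·cos23° + T_B·cos47° = 0 → T_B = 1.34972·T_A.
ΣF_y = 0: T_A·sin23° + T_B·sin47° = 85.
Substitute: T_A·(0.390731 + 1.34972·0.731354) = 85 → T_A = 61.6901 ≈ 61.69 lb.
Then T_B = 1.34972 × 61.6901 = 83.26 lb.

T_A = 61.69 lb, T_B = 83.26 lb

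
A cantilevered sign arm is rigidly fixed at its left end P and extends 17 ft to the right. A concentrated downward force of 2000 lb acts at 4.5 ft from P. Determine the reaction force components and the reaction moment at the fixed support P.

ΣF_x = 0: P_x = 0.
ΣF_y = 0: P_y − 2000 = 0 → P_y = 2000 lb.
ΣM about P: M_P − 2000·4.5 = 0 → M_P = 9000 lb·ft.

P_x = 0, P_y = 2000 lb, M_P = 9000 lb·ft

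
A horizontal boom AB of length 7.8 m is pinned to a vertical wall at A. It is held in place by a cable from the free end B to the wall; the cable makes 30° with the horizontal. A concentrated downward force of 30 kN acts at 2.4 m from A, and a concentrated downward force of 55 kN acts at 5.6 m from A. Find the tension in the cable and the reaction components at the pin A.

ΣM about A: T·sin30°·7.8 − 30·2.4 − 55·5.6 = 0 → T = 380/(7.8·0.5) = 97.4359 ≈ 97.44 kN.
ΣF_x = 0: A_x − T·cos30° = 0 → A_x = 97.4359 × 0.866025 = 84.38 kN.
ΣF_y = 0: A_y + T·sin30° − 30 − 55 = 0 → A_y = 85 − 97.4359 × 0.5 = 36.28 kN.

T = 97.44 kN, A_x = 84.38 kN, A_y = 36.28 kN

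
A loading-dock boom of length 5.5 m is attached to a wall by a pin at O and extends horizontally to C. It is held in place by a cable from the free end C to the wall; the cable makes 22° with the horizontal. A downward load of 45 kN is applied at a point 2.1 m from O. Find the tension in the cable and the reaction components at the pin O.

ΣM about O: T·sin22°·5.5 − 45·2.1 = 0 → T = 94.5/(5.5·0.374607) = 45.8662 ≈ 45.87 kN.
ΣF_x = 0: O_x − T·cos22° = 0 → O_x = 45.8662 × 0.927184 = 42.53 kN.
ΣF_y = 0: O_y + T·sin22° − 45 = 0 → O_y = 45 − 45.8662 × 0.374607 = 27.82 kN.

T = 45.87 kN, O_x = 42.53 kN, O_y = 27.82 kN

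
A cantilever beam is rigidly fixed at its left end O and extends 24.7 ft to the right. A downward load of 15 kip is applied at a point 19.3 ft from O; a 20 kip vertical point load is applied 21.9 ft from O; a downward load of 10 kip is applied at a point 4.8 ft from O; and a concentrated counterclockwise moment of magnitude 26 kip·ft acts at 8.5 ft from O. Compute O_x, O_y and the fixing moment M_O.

ΣF_x = 0: O_x = 0.
ΣF_y = 0: O_y − 15 − 20 − 10 = 0 → O_y = 45.00 kip.
ΣM about O: M_O − 15·19.3 − 20·21.9 − 10·4.8 + 26 = 0 → M_O = 749.5 kip·ft.

O_x = 0, O_y = 45.00 kip, M_O = 749.5 kip·ft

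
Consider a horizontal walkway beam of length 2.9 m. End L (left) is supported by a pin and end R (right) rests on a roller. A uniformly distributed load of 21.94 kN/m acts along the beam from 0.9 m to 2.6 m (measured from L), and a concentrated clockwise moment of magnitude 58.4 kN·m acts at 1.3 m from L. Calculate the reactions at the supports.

L_x = 0, L_y = -5.347 kN, R_y = 42.65 kN

Resultant of the distributed load: 21.94 × 1.7 = 37.298 kN at 1.75 m from L.
Moments about L: R_y·2.9 − (21.94·1.7)·1.75 − 58.4 = 0 → R_y = 123.6715/2.9 = 42.6453 ≈ 42.65 kN.
ΣF_y = 0: L_y + 42.6453 − 21.94·1.7 = 0 → L_y = -5.347 kN.
ΣF_x = 0: no horizontal applied forces, so L_x = 0.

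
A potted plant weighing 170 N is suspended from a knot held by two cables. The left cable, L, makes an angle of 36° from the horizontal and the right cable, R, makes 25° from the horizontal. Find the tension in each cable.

T_L = 176.2 N, T_R = 157.2 N

ΣF_x = 0: −T_L·cos36° + T_R·cos25° = 0 → T_R = 0.892651·T_L.
ΣF_y = 0: T_L·sin36° + T_R·sin25° = 170.
Substitute: T_L·(0.587785 + 0.892651·0.422618) = 170 → T_L = 176.159 ≈ 176.2 N.
Then T_R = 0.892651 × 176.159 = 157.2 N.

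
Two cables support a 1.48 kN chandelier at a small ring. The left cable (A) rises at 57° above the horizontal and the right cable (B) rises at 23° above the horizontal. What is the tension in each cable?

ΣF_x = 0: −T_A·cos57° + T_B·cos23° = 0 → T_B = 0.591674·T_A.
ΣF_y = 0: T_A·sin57° + T_B·sin23° = 1.48.
Substitute: T_A·(0.838671 + 0.591674·0.390731) = 1.48 → T_A = 1.38336 ≈ 1.383 kN.
Then T_B = 0.591674 × 1.38336 = 0.8185 kN.

T_A = 1.383 kN, T_B = 0.8185 kN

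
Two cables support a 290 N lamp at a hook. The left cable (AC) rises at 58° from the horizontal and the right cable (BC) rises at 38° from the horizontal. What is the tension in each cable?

T_AC = 229.8 N, T_BC = 154.5 N

ΣF_x = 0: −T_AC·cos58° + T_BC·cos38° = 0 → T_BC = 0.672477·T_AC.
ΣF_y = 0: T_AC·sin58° + T_BC·sin38° = 290.
Substitute: T_AC·(0.848048 + 0.672477·0.615661) = 290 → T_AC = 229.782 ≈ 229.8 N.
Then T_BC = 0.672477 × 229.782 = 154.5 N.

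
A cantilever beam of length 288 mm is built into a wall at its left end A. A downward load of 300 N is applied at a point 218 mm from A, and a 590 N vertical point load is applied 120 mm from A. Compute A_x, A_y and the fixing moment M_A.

ΣF_x = 0: A_x = 0.
ΣF_y = 0: A_y − 300 − 590 = 0 → A_y = 890.0 N.
ΣM about A: M_A − 300·218 − 590·120 = 0 → M_A = 136200 N·mm.

A_x = 0, A_y = 890.0 N, M_A = 136200 N·mm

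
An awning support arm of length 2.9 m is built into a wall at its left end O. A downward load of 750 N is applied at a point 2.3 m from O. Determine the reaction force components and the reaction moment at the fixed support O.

O_x = 0, O_y = 750.0 N, M_O = 1725 N·m

ΣF_x = 0: O_x = 0.
ΣF_y = 0: O_y − 750 = 0 → O_y = 750.0 N.
ΣM about O: M_O − 750·2.3 = 0 → M_O = 1725 N·m.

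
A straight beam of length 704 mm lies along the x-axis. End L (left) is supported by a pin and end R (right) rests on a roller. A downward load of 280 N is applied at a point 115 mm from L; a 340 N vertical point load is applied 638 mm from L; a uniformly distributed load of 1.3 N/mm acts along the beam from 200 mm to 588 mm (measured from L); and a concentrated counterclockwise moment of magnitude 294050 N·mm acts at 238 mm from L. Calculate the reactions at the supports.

L_x = 0, L_y = 905.9 N, R_y = 218.5 N

Resultant of the distributed load: 1.3 × 388 = 504.4 N at 394 mm from L.
ΣM about L: R_y·704 − 280·115 − 340·638 − (1.3·388)·394 + 294050 = 0 → R_y = 153803.6/704 = 218.471 ≈ 218.5 N.
ΣF_y = 0: L_y + 218.471 − 280 − 340 − 1.3·388 = 0 → L_y = 905.9 N.
ΣF_x = 0: no horizontal applied forces, so L_x = 0.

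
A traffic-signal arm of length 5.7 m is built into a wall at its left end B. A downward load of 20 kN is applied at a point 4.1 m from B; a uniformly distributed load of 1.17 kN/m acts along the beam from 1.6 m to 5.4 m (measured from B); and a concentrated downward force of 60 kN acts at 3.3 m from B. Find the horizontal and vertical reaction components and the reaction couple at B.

B_x = 0, B_y = 84.45 kN, M_B = 295.6 kN·m

Resultant of the distributed load: 1.17 × 3.8 = 4.446 kN at 3.5 m from B.
ΣF_x = 0: B_x = 0.
ΣF_y = 0: B_y − 20 − 1.17·3.8 − 60 = 0 → B_y = 84.45 kN.
ΣM about B: M_B − 20·4.1 − (1.17·3.8)·3.5 − 60·3.3 = 0 → M_B = 295.6 kN·m.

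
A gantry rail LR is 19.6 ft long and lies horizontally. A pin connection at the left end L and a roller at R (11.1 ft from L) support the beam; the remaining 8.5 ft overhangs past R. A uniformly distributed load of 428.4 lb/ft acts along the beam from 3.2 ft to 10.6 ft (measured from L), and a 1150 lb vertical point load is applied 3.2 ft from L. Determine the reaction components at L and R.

L_x = 0, L_y = 2018 lb, R_y = 2302 lb

Resultant of the distributed load: 428.4 × 7.4 = 3170.16 lb at 6.9 ft from L.
ΣM about L: R_y·11.1 − (428.4·7.4)·6.9 − 1150·3.2 = 0 → R_y = 25554.104/11.1 = 2302.17 ≈ 2302 lb.
ΣF_y = 0: L_y + 2302.17 − 428.4·7.4 − 1150 = 0 → L_y = 2018 lb.
ΣF_x = 0: no horizontal applied forces, so L_x = 0.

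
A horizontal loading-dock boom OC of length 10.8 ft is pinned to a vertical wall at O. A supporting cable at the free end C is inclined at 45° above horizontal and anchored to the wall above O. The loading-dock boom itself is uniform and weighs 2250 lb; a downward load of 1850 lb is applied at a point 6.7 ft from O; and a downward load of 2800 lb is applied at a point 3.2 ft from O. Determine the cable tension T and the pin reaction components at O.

ΣM about O: T·sin45°·10.8 − 2250·5.4 − 1850·6.7 − 2800·3.2 = 0 → T = 33505/(10.8·0.707107) = 4387.33 ≈ 4387 lb.
ΣF_x = 0: O_x − T·cos45° = 0 → O_x = 4387.33 × 0.707107 = 3102 lb.
ΣF_y = 0: O_y + T·sin45° − 2250 − 1850 − 2800 = 0 → O_y = 6900 − 4387.33 × 0.707107 = 3798 lb.

T = 4387 lb, O_x = 3102 lb, O_y = 3798 lb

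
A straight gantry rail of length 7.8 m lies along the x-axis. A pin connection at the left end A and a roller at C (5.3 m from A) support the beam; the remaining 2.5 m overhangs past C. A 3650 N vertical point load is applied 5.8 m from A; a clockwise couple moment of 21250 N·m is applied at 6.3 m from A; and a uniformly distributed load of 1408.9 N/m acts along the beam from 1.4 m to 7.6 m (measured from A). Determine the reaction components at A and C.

A_x = 0, A_y = -3035 N, C_y = 15420 N

Resultant of the distributed load: 1408.9 × 6.2 = 8735.18 N at 4.5 m from A.
Moments about A: C_y·5.3 − 3650·5.8 − 21250 − (1408.9·6.2)·4.5 = 0 → C_y = 81728.31/5.3 = 15420.4 ≈ 15420 N.
ΣF_y = 0: A_y + 15420.4 − 3650 − 1408.9·6.2 = 0 → A_y = -3035 N.
ΣF_x = 0: no horizontal applied forces, so A_x = 0.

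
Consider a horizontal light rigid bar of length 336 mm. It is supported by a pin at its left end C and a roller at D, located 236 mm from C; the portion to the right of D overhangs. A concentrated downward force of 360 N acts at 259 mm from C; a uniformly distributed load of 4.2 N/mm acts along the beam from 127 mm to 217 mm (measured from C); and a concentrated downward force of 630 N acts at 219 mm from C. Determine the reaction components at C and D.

Resultant of the distributed load: 4.2 × 90 = 378 N at 172 mm from C.
Taking moments about C: D_y·236 − 360·259 − (4.2·90)·172 − 630·219 = 0 → D_y = 296226/236 = 1255.19 ≈ 1255 N.
ΣF_y = 0: C_y + 1255.19 − 360 − 4.2·90 − 630 = 0 → C_y = 112.8 N.
ΣF_x = 0: no horizontal applied forces, so C_x = 0.

C_x = 0, C_y = 112.8 N, D_y = 1255 N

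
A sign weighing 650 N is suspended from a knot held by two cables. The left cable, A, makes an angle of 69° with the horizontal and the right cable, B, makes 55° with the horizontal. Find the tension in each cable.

ΣF_x = 0: −T_A·cos69° + T_B·cos55° = 0 → T_B = 0.624795·T_A.
ΣF_y = 0: T_A·sin69° + T_B·sin55° = 650.
Substitute: T_A·(0.93358 + 0.624795·0.819152) = 650 → T_A = 449.708 ≈ 449.7 N.
Then T_B = 0.624795 × 449.708 = 281.0 N.

T_A = 449.7 N, T_B = 281.0 N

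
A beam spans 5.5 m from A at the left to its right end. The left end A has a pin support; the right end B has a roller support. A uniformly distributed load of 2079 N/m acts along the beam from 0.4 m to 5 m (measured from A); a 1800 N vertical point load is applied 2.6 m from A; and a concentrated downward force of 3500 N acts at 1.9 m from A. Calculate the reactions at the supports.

Resultant of the distributed load: 2079 × 4.6 = 9563.4 N at 2.7 m from A.
Moments about A: B_y·5.5 − (2079·4.6)·2.7 − 1800·2.6 − 3500·1.9 = 0 → B_y = 37151.18/5.5 = 6754.76 ≈ 6755 N.
ΣF_y = 0: A_y + 6754.76 − 2079·4.6 − 1800 − 3500 = 0 → A_y = 8109 N.
ΣF_x = 0: no horizontal applied forces, so A_x = 0.

A_x = 0, A_y = 8109 N, B_y = 6755 N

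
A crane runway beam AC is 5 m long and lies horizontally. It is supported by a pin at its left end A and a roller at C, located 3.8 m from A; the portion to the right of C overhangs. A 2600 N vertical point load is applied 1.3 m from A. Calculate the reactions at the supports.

ΣM about A: C_y·3.8 − 2600·1.3 = 0 → C_y = 3380/3.8 = 889.474 ≈ 889.5 N.
ΣF_y = 0: A_y + 889.474 − 2600 = 0 → A_y = 1711 N.
ΣF_x = 0: no horizontal applied forces, so A_x = 0.

A_x = 0, A_y = 1711 N, C_y = 889.5 N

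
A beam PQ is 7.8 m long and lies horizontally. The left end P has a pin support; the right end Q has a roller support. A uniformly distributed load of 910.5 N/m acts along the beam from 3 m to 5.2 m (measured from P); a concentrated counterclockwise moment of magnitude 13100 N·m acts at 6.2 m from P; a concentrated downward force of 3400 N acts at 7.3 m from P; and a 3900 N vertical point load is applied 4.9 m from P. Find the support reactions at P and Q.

P_x = 0, P_y = 4298 N, Q_y = 5005 N

Resultant of the distributed load: 910.5 × 2.2 = 2003.1 N at 4.1 m from P.
Moments about P: Q_y·7.8 − (910.5·2.2)·4.1 + 13100 − 3400·7.3 − 3900·4.9 = 0 → Q_y = 39042.71/7.8 = 5005.48 ≈ 5005 N.
ΣF_y = 0: P_y + 5005.48 − 910.5·2.2 − 3400 − 3900 = 0 → P_y = 4298 N.
ΣF_x = 0: no horizontal applied forces, so P_x = 0.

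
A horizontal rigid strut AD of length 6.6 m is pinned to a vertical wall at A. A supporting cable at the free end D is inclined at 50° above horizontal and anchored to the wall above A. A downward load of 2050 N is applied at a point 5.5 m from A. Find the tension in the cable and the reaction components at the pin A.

T = 2230 N, A_x = 1433 N, A_y = 341.7 N

ΣM about A: T·sin50°·6.6 − 2050·5.5 = 0 → T = 11275/(6.6·0.766044) = 2230.07 ≈ 2230 N.
ΣF_x = 0: A_x − T·cos50° = 0 → A_x = 2230.07 × 0.642788 = 1433 N.
ΣF_y = 0: A_y + T·sin50° − 2050 = 0 → A_y = 2050 − 2230.07 × 0.766044 = 341.7 N.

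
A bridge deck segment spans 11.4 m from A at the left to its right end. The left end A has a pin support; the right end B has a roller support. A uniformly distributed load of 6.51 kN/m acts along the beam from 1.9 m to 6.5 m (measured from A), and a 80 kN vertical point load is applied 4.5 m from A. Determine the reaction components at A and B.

Resultant of the distributed load: 6.51 × 4.6 = 29.946 kN at 4.2 m from A.
Moments about A: B_y·11.4 − (6.51·4.6)·4.2 − 80·4.5 = 0 → B_y = 485.7732/11.4 = 42.6117 ≈ 42.61 kN.
ΣF_y = 0: A_y + 42.6117 − 6.51·4.6 − 80 = 0 → A_y = 67.33 kN.
ΣF_x = 0: no horizontal applied forces, so A_x = 0.

A_x = 0, A_y = 67.33 kN, B_y = 42.61 kN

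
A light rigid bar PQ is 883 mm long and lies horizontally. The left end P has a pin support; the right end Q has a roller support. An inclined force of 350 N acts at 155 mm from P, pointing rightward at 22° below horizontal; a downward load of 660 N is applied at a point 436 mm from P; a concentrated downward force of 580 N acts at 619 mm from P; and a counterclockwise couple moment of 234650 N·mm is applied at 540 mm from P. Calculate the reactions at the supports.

P_x = -324.5 N, P_y = 881.4 N, Q_y = 489.8 N

Taking moments about P: Q_y·883 − 350·sin22°·155 − 660·436 − 580·619 + 234650 = 0 → Q_y = 432452/883 = 489.753 ≈ 489.8 N.
ΣF_y = 0: P_y + 489.753 − 350·sin22° − 660 − 580 = 0 → P_y = 881.4 N.
ΣF_x = 0: P_x + 350·cos22° = 0 → P_x = -324.5 N.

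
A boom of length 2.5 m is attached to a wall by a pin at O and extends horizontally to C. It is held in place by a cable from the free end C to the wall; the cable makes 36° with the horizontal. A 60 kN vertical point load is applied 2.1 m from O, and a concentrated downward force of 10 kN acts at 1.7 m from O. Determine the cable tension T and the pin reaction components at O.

ΣM about O: T·sin36°·2.5 − 60·2.1 − 10·1.7 = 0 → T = 143/(2.5·0.587785) = 97.3145 ≈ 97.31 kN.
ΣF_x = 0: O_x − T·cos36° = 0 → O_x = 97.3145 × 0.809017 = 78.73 kN.
ΣF_y = 0: O_y + T·sin36° − 60 − 10 = 0 → O_y = 70 − 97.3145 × 0.587785 = 12.80 kN.

T = 97.31 kN, O_x = 78.73 kN, O_y = 12.80 kN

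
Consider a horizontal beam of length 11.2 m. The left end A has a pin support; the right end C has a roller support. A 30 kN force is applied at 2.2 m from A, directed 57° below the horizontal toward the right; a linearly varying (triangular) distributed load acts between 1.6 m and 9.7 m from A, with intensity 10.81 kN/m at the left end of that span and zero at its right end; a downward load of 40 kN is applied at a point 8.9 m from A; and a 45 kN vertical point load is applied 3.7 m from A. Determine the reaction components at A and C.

Resultant of the triangular load: ½ × 10.81 × 8.1 = 43.7805 kN, acting at 4.3 m from A (one-third of the span from the peak).
Moments about A: C_y·11.2 − 30·sin57°·2.2 − (½·10.81·8.1)·4.3 − 40·8.9 − 45·3.7 = 0 → C_y = 766.108/11.2 = 68.4025 ≈ 68.40 kN.
ΣF_y = 0: A_y + 68.4025 − 30·sin57° − ½·10.81·8.1 − 40 − 45 = 0 → A_y = 85.54 kN.
ΣF_x = 0: A_x + 30·cos57° = 0 → A_x = -16.34 kN.

A_x = -16.34 kN, A_y = 85.54 kN, C_y = 68.40 kN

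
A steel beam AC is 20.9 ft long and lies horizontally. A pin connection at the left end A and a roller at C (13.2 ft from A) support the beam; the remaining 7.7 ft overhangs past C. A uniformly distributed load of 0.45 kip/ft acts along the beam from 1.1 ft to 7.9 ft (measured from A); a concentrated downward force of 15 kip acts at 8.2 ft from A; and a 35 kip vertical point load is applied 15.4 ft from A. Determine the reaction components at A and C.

A_x = 0, A_y = 1.865 kip, C_y = 51.19 kip

Resultant of the distributed load: 0.45 × 6.8 = 3.06 kip at 4.5 ft from A.
Taking moments about A: C_y·13.2 − (0.45·6.8)·4.5 − 15·8.2 − 35·15.4 = 0 → C_y = 675.77/13.2 = 51.1947 ≈ 51.19 kip.
ΣF_y = 0: A_y + 51.1947 − 0.45·6.8 − 15 − 35 = 0 → A_y = 1.865 kip.
ΣF_x = 0: no horizontal applied forces, so A_x = 0.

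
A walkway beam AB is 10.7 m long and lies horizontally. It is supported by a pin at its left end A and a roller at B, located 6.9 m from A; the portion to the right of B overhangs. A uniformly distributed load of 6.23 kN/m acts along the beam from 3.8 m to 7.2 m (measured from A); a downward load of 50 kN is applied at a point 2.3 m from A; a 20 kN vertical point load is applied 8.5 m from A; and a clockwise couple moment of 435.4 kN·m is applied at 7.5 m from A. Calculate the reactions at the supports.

A_x = 0, A_y = -30.11 kN, B_y = 121.3 kN

Resultant of the distributed load: 6.23 × 3.4 = 21.182 kN at 5.5 m from A.
Taking moments about A: B_y·6.9 − (6.23·3.4)·5.5 − 50·2.3 − 20·8.5 − 435.4 = 0 → B_y = 836.901/6.9 = 121.29 ≈ 121.3 kN.
ΣF_y = 0: A_y + 121.29 − 6.23·3.4 − 50 − 20 = 0 → A_y = -30.11 kN.
ΣF_x = 0: no horizontal applied forces, so A_x = 0.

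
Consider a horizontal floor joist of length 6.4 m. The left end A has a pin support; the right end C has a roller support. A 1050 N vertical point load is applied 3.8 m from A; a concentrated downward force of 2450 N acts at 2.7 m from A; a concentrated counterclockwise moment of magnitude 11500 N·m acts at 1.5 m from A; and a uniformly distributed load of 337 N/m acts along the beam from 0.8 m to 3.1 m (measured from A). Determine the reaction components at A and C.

Resultant of the distributed load: 337 × 2.3 = 775.1 N at 1.95 m from A.
Moments about A: C_y·6.4 − 1050·3.8 − 2450·2.7 + 11500 − (337·2.3)·1.95 = 0 → C_y = 616.445/6.4 = 96.3195 ≈ 96.32 N.
ΣF_y = 0: A_y + 96.3195 − 1050 − 2450 − 337·2.3 = 0 → A_y = 4179 N.
ΣF_x = 0: no horizontal applied forces, so A_x = 0.

A_x = 0, A_y = 4179 N, C_y = 96.32 N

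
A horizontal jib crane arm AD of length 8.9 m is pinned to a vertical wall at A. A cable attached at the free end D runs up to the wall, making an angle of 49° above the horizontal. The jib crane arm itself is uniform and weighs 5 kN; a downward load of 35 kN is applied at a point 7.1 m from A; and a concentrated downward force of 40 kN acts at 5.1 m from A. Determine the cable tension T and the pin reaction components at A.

T = 70.68 kN, A_x = 46.37 kN, A_y = 26.66 kN

ΣM about A: T·sin49°·8.9 − 5·4.45 − 35·7.1 − 40·5.1 = 0 → T = 474.75/(8.9·0.75471) = 70.6797 ≈ 70.68 kN.
ΣF_x = 0: A_x − T·cos49° = 0 → A_x = 70.6797 × 0.656059 = 46.37 kN.
ΣF_y = 0: A_y + T·sin49° − 5 − 35 − 40 = 0 → A_y = 80 − 70.6797 × 0.75471 = 26.66 kN.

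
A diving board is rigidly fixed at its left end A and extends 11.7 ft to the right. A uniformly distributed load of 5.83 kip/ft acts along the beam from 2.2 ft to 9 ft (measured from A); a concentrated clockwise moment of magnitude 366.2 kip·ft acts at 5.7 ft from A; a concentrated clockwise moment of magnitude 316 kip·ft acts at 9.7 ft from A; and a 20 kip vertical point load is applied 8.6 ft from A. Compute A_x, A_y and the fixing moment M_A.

Resultant of the distributed load: 5.83 × 6.8 = 39.644 kip at 5.6 ft from A.
ΣF_x = 0: A_x = 0.
ΣF_y = 0: A_y − 5.83·6.8 − 20 = 0 → A_y = 59.64 kip.
ΣM about A: M_A − (5.83·6.8)·5.6 − 366.2 − 316 − 20·8.6 = 0 → M_A = 1076 kip·ft.

A_x = 0, A_y = 59.64 kip, M_A = 1076 kip·ft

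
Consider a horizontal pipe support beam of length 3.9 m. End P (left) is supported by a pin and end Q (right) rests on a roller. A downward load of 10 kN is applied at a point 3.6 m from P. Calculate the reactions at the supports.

P_x = 0, P_y = 0.7692 kN, Q_y = 9.231 kN

Moments about P: Q_y·3.9 − 10·3.6 = 0 → Q_y = 36/3.9 = 9.23077 ≈ 9.231 kN.
ΣF_y = 0: P_y + 9.23077 − 10 = 0 → P_y = 0.7692 kN.
ΣF_x = 0: no horizontal applied forces, so P_x = 0.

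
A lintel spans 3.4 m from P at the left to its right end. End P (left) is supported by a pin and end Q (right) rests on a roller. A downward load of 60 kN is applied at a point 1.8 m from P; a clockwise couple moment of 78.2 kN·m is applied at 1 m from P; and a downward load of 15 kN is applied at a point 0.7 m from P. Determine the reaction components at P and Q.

Taking moments about P: Q_y·3.4 − 60·1.8 − 78.2 − 15·0.7 = 0 → Q_y = 196.7/3.4 = 57.8529 ≈ 57.85 kN.
ΣF_y = 0: P_y + 57.8529 − 60 − 15 = 0 → P_y = 17.15 kN.
ΣF_x = 0: no horizontal applied forces, so P_x = 0.

P_x = 0, P_y = 17.15 kN, Q_y = 57.85 kN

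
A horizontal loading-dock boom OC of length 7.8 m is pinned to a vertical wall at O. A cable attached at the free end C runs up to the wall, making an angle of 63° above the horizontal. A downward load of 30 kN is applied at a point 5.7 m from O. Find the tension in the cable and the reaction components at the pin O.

T = 24.60 kN, O_x = 11.17 kN, O_y = 8.077 kN

ΣM about O: T·sin63°·7.8 − 30·5.7 = 0 → T = 171/(7.8·0.891007) = 24.6048 ≈ 24.60 kN.
ΣF_x = 0: O_x − T·cos63° = 0 → O_x = 24.6048 × 0.45399 = 11.17 kN.
ΣF_y = 0: O_y + T·sin63° − 30 = 0 → O_y = 30 − 24.6048 × 0.891007 = 8.077 kN.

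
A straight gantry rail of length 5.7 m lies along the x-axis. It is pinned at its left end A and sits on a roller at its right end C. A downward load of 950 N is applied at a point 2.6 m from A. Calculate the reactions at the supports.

A_x = 0, A_y = 516.7 N, C_y = 433.3 N

Moments about A: C_y·5.7 − 950·2.6 = 0 → C_y = 2470/5.7 = 433.333 ≈ 433.3 N.
ΣF_y = 0: A_y + 433.333 − 950 = 0 → A_y = 516.7 N.
ΣF_x = 0: no horizontal applied forces, so A_x = 0.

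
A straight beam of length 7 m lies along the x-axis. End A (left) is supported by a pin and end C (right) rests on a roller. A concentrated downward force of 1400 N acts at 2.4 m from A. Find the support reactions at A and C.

A_x = 0, A_y = 920.0 N, C_y = 480.0 N

Taking moments about A: C_y·7 − 1400·2.4 = 0 → C_y = 3360/7 = 480.0 N.
ΣF_y = 0: A_y + 480 − 1400 = 0 → A_y = 920.0 N.
ΣF_x = 0: no horizontal applied forces, so A_x = 0.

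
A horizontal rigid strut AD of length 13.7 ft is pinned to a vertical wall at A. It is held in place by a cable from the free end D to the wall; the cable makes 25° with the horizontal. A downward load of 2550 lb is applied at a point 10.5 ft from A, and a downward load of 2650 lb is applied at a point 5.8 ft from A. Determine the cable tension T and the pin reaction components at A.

ΣM about A: T·sin25°·13.7 − 2550·10.5 − 2650·5.8 = 0 → T = 42145/(13.7·0.422618) = 7279.1 ≈ 7279 lb.
ΣF_x = 0: A_x − T·cos25° = 0 → A_x = 7279.1 × 0.906308 = 6597 lb.
ΣF_y = 0: A_y + T·sin25° − 2550 − 2650 = 0 → A_y = 5200 − 7279.1 × 0.422618 = 2124 lb.

T = 7279 lb, A_x = 6597 lb, A_y = 2124 lb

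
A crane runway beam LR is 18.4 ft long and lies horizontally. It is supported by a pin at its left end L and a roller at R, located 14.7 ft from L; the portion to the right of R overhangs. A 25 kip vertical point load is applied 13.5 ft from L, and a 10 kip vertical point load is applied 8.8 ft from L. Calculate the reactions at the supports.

Moments about L: R_y·14.7 − 25·13.5 − 10·8.8 = 0 → R_y = 425.5/14.7 = 28.9456 ≈ 28.95 kip.
ΣF_y = 0: L_y + 28.9456 − 25 − 10 = 0 → L_y = 6.054 kip.
ΣF_x = 0: no horizontal applied forces, so L_x = 0.

L_x = 0, L_y = 6.054 kip, R_y = 28.95 kip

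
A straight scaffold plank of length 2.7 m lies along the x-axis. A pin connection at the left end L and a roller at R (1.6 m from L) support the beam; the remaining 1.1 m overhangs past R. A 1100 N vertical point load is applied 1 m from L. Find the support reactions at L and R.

Taking moments about L: R_y·1.6 − 1100·1 = 0 → R_y = 1100/1.6 = 687.5 N.
ΣF_y = 0: L_y + 687.5 − 1100 = 0 → L_y = 412.5 N.
ΣF_x = 0: no horizontal applied forces, so L_x = 0.

L_x = 0, L_y = 412.5 N, R_y = 687.5 N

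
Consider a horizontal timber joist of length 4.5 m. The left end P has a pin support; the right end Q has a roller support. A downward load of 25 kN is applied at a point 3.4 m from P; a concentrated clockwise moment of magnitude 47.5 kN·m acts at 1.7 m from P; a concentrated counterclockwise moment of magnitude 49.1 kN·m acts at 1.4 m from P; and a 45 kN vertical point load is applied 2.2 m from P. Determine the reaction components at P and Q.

P_x = 0, P_y = 29.47 kN, Q_y = 40.53 kN

Moments about P: Q_y·4.5 − 25·3.4 − 47.5 + 49.1 − 45·2.2 = 0 → Q_y = 182.4/4.5 = 40.5333 ≈ 40.53 kN.
ΣF_y = 0: P_y + 40.5333 − 25 − 45 = 0 → P_y = 29.47 kN.
ΣF_x = 0: no horizontal applied forces, so P_x = 0.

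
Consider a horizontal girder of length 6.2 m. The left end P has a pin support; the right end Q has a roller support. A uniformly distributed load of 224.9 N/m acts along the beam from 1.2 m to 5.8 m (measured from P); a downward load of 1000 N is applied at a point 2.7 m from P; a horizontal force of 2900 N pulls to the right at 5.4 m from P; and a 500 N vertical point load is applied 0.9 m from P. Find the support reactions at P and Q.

P_x = -2900 N, P_y = 1442 N, Q_y = 1092 N

Resultant of the distributed load: 224.9 × 4.6 = 1034.54 N at 3.5 m from P.
Taking moments about P: Q_y·6.2 − (224.9·4.6)·3.5 − 1000·2.7 − 500·0.9 = 0 → Q_y = 6770.89/6.2 = 1092.08 ≈ 1092 N.
ΣF_y = 0: P_y + 1092.08 − 224.9·4.6 − 1000 − 500 = 0 → P_y = 1442 N.
ΣF_x = 0: P_x + 2900 = 0 → P_x = -2900 N.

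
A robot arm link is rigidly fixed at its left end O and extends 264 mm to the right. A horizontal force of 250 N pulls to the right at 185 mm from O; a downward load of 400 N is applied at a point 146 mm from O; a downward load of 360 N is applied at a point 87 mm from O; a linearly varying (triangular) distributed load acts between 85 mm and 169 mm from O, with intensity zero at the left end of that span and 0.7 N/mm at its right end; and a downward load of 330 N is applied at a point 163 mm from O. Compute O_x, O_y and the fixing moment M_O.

Resultant of the triangular load: ½ × 0.7 × 84 = 29.4 N, acting at 141 mm from O (one-third of the span from the peak).
ΣF_x = 0: O_x + 250 = 0 → O_x = -250.0 N.
ΣF_y = 0: O_y − 400 − 360 − ½·0.7·84 − 330 = 0 → O_y = 1119 N.
ΣM about O: M_O − 400·146 − 360·87 − (½·0.7·84)·141 − 330·163 = 0 → M_O = 147700 N·mm.

O_x = -250.0 N, O_y = 1119 N, M_O = 147700 N·mm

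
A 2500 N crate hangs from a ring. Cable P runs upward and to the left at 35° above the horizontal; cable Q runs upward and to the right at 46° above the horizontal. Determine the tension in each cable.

T_P = 1758 N, T_Q = 2073 N

ΣF_x = 0: −T_P·cos35° + T_Q·cos46° = 0 → T_Q = 1.17922·T_P.
ΣF_y = 0: T_P·sin35° + T_Q·sin46° = 2500.
Substitute: T_P·(0.573576 + 1.17922·0.71934) = 2500 → T_P = 1758.29 ≈ 1758 N.
Then T_Q = 1.17922 × 1758.29 = 2073 N.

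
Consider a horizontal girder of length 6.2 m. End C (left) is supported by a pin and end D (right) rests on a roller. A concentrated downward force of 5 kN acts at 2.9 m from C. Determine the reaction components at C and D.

ΣM about C: D_y·6.2 − 5·2.9 = 0 → D_y = 14.5/6.2 = 2.33871 ≈ 2.339 kN.
ΣF_y = 0: C_y + 2.33871 − 5 = 0 → C_y = 2.661 kN.
ΣF_x = 0: no horizontal applied forces, so C_x = 0.

C_x = 0, C_y = 2.661 kN, D_y = 2.339 kN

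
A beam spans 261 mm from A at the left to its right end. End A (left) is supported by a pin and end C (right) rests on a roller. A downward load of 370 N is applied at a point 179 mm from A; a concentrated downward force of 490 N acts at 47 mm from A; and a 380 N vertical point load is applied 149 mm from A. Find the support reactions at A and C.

Taking moments about A: C_y·261 − 370·179 − 490·47 − 380·149 = 0 → C_y = 145880/261 = 558.927 ≈ 558.9 N.
ΣF_y = 0: A_y + 558.927 − 370 − 490 − 380 = 0 → A_y = 681.1 N.
ΣF_x = 0: no horizontal applied forces, so A_x = 0.

A_x = 0, A_y = 681.1 N, C_y = 558.9 N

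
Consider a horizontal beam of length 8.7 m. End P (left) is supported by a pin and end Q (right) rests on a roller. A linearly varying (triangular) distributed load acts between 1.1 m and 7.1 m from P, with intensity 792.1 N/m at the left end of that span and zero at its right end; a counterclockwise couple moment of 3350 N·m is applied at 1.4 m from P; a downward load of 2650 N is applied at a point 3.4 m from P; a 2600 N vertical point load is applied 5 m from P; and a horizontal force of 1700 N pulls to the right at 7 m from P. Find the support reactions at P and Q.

Resultant of the triangular load: ½ × 792.1 × 6 = 2376.3 N, acting at 3.1 m from P (one-third of the span from the peak).
Taking moments about P: Q_y·8.7 − (½·792.1·6)·3.1 + 3350 − 2650·3.4 − 2600·5 = 0 → Q_y = 26026.53/8.7 = 2991.56 ≈ 2992 N.
ΣF_y = 0: P_y + 2991.56 − ½·792.1·6 − 2650 − 2600 = 0 → P_y = 4635 N.
ΣF_x = 0: P_x + 1700 = 0 → P_x = -1700 N.

P_x = -1700 N, P_y = 4635 N, Q_y = 2992 N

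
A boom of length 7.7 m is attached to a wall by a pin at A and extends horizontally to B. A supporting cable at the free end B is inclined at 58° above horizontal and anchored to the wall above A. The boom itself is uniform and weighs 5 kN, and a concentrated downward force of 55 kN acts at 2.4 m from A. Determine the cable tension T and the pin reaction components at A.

T = 23.16 kN, A_x = 12.27 kN, A_y = 40.36 kN

ΣM about A: T·sin58°·7.7 − 5·3.85 − 55·2.4 = 0 → T = 151.25/(7.7·0.848048) = 23.1624 ≈ 23.16 kN.
ΣF_x = 0: A_x − T·cos58° = 0 → A_x = 23.1624 × 0.529919 = 12.27 kN.
ΣF_y = 0: A_y + T·sin58° − 5 − 55 = 0 → A_y = 60 − 23.1624 × 0.848048 = 40.36 kN.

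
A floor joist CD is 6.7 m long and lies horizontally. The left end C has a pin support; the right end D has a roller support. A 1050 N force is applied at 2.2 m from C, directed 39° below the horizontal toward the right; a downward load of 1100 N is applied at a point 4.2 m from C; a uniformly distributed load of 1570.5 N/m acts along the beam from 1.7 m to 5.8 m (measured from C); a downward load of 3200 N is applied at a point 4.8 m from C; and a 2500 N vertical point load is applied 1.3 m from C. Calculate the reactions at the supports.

C_x = -816.0 N, C_y = 6612 N, D_y = 7288 N

Resultant of the distributed load: 1570.5 × 4.1 = 6439.05 N at 3.75 m from C.
Moments about C: D_y·6.7 − 1050·sin39°·2.2 − 1100·4.2 − (1570.5·4.1)·3.75 − 3200·4.8 − 2500·1.3 = 0 → D_y = 48830.2/6.7 = 7288.09 ≈ 7288 N.
ΣF_y = 0: C_y + 7288.09 − 1050·sin39° − 1100 − 1570.5·4.1 − 3200 − 2500 = 0 → C_y = 6612 N.
ΣF_x = 0: C_x + 1050·cos39° = 0 → C_x = -816.0 N.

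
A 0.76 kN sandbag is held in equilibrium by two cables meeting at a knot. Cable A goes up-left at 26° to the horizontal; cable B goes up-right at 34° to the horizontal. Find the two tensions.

ΣF_x = 0: −T_A·cos26° + T_B·cos34° = 0 → T_B = 1.08414·T_A.
ΣF_y = 0: T_A·sin26° + T_B·sin34° = 0.76.
Substitute: T_A·(0.438371 + 1.08414·0.559193) = 0.76 → T_A = 0.727541 ≈ 0.7275 kN.
Then T_B = 1.08414 × 0.727541 = 0.7888 kN.

T_A = 0.7275 kN, T_B = 0.7888 kN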